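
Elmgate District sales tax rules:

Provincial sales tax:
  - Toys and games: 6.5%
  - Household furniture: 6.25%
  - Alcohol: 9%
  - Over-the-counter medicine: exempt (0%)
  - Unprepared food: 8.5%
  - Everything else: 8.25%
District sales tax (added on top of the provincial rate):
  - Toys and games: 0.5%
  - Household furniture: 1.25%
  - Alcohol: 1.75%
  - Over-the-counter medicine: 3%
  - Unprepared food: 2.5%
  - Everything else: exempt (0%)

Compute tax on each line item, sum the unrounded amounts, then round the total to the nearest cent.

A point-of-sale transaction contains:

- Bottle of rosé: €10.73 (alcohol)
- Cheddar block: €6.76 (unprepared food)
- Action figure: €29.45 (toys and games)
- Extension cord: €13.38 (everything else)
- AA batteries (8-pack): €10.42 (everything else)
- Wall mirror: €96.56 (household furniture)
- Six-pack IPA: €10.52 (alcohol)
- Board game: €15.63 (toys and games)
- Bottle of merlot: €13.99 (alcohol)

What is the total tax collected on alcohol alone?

€3.79

Bottle of rosé €10.73: alcohol → 9% + 1.75% district = 10.75% → €1.153475
Six-pack IPA €10.52: alcohol → 9% + 1.75% district = 10.75% → €1.1309
Bottle of merlot €13.99: alcohol → 9% + 1.75% district = 10.75% → €1.503925
Tax on alcohol: unrounded sum = €3.7883 → €3.79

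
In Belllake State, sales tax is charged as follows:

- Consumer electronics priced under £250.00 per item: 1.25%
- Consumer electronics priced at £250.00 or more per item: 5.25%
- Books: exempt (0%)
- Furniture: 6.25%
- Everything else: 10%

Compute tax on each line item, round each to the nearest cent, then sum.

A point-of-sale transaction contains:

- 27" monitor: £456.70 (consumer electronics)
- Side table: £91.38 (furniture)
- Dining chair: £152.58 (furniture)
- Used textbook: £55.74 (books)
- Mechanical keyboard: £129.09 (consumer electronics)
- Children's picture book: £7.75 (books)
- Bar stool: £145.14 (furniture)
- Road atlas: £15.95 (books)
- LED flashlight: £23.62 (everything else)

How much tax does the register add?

£52.27

27" monitor £456.70: consumer electronics, £250.00 or more → 5.25% → £23.98
Side table £91.38: furniture → 6.25% → £5.71
Dining chair £152.58: furniture → 6.25% → £9.54
Used textbook £55.74: books → 0% → £0.00
Mechanical keyboard £129.09: consumer electronics, under £250.00 → 1.25% → £1.61
Children's picture book £7.75: books → 0% → £0.00
Bar stool £145.14: furniture → 6.25% → £9.07
Road atlas £15.95: books → 0% → £0.00
LED flashlight £23.62: everything else → 10% → £2.36
Total tax = £23.98 + £5.71 + £9.54 + £1.61 + £9.07 + £2.36 = £52.27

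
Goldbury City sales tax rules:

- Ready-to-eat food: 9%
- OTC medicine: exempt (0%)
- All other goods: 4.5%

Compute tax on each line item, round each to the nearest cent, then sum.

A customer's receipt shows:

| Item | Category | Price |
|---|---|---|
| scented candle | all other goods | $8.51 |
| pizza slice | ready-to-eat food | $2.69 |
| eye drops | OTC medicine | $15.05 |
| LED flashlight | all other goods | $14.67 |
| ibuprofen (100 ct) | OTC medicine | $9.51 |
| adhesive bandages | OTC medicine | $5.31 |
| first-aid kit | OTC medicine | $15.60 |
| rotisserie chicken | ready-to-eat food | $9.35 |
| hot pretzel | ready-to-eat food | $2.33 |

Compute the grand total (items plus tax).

$85.35

Scented candle $8.51: all other goods → 4.5% → $0.38
Pizza slice $2.69: ready-to-eat food → 9% → $0.24
Eye drops $15.05: OTC medicine → 0% → $0.00
LED flashlight $14.67: all other goods → 4.5% → $0.66
Ibuprofen (100 ct) $9.51: OTC medicine → 0% → $0.00
Adhesive bandages $5.31: OTC medicine → 0% → $0.00
First-aid kit $15.60: OTC medicine → 0% → $0.00
Rotisserie chicken $9.35: ready-to-eat food → 9% → $0.84
Hot pretzel $2.33: ready-to-eat food → 9% → $0.21
Subtotal = $83.02; tax = $2.33; total due = $85.35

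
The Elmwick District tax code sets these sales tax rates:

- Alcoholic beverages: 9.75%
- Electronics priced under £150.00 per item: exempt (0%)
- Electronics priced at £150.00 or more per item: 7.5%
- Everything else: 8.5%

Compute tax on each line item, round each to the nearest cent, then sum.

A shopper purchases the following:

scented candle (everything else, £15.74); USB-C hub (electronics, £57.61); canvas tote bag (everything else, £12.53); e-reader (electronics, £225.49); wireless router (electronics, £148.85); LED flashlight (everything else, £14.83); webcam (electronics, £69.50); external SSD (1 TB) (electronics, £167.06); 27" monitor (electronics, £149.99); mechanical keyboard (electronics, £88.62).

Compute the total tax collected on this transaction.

Scented candle £15.74: everything else → 8.5% → £1.34
USB-C hub £57.61: electronics, under £150.00 → 0% → £0.00
Canvas tote bag £12.53: everything else → 8.5% → £1.07
E-reader £225.49: electronics, £150.00 or more → 7.5% → £16.91
Wireless router £148.85: electronics, under £150.00 → 0% → £0.00
LED flashlight £14.83: everything else → 8.5% → £1.26
Webcam £69.50: electronics, under £150.00 → 0% → £0.00
External SSD (1 TB) £167.06: electronics, £150.00 or more → 7.5% → £12.53
27" monitor £149.99: electronics, under £150.00 → 0% → £0.00
Mechanical keyboard £88.62: electronics, under £150.00 → 0% → £0.00
Total tax = £1.34 + £1.07 + £16.91 + £1.26 + £12.53 = £33.11

£33.11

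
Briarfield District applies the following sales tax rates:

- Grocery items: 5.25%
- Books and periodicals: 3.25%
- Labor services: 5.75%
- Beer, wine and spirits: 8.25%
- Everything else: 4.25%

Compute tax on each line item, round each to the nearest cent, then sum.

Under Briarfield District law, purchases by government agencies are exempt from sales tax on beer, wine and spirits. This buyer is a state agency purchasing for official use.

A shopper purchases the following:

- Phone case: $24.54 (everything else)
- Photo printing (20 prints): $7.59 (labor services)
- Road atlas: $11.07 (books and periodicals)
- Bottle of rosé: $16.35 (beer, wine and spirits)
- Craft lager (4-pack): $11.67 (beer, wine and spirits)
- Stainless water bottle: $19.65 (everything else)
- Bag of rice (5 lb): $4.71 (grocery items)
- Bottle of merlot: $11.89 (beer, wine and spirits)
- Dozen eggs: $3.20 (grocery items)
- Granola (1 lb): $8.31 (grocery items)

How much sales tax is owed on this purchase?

$3.54

Phone case $24.54: everything else → 4.25% → $1.04
Photo printing (20 prints) $7.59: labor services → 5.75% → $0.44
Road atlas $11.07: books and periodicals → 3.25% → $0.36
Bottle of rosé $16.35: beer, wine and spirits, buyer-exempt → 0% → $0.00
Craft lager (4-pack) $11.67: beer, wine and spirits, buyer-exempt → 0% → $0.00
Stainless water bottle $19.65: everything else → 4.25% → $0.84
Bag of rice (5 lb) $4.71: grocery items → 5.25% → $0.25
Bottle of merlot $11.89: beer, wine and spirits, buyer-exempt → 0% → $0.00
Dozen eggs $3.20: grocery items → 5.25% → $0.17
Granola (1 lb) $8.31: grocery items → 5.25% → $0.44
Total tax = $1.04 + $0.44 + $0.36 + $0.84 + $0.25 + $0.17 + $0.44 = $3.54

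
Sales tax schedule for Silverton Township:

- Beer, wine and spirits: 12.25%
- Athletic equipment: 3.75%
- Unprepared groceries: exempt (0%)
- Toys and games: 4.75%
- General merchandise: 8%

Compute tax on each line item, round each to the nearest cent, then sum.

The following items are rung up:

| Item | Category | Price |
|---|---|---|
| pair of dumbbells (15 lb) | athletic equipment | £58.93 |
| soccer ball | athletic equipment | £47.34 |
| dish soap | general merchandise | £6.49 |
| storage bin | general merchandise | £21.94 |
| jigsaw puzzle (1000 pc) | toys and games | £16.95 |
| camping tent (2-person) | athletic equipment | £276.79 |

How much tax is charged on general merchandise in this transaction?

£2.28

Dish soap £6.49: general merchandise → 8% → £0.52
Storage bin £21.94: general merchandise → 8% → £1.76
Tax on general merchandise = £0.52 + £1.76 = £2.28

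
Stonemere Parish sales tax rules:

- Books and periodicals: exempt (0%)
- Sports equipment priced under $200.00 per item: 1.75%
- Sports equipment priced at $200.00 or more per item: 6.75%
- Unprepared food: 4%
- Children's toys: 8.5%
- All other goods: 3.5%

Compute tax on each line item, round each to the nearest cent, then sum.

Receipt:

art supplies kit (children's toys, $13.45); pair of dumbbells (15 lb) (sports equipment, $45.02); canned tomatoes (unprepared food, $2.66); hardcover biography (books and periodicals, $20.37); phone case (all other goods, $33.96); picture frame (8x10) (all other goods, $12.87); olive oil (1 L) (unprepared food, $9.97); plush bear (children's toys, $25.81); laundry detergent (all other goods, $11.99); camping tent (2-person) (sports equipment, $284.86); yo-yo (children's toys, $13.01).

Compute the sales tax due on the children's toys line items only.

$4.44

Art supplies kit $13.45: children's toys → 8.5% → $1.14
Plush bear $25.81: children's toys → 8.5% → $2.19
Yo-yo $13.01: children's toys → 8.5% → $1.11
Tax on children's toys = $1.14 + $2.19 + $1.11 = $4.44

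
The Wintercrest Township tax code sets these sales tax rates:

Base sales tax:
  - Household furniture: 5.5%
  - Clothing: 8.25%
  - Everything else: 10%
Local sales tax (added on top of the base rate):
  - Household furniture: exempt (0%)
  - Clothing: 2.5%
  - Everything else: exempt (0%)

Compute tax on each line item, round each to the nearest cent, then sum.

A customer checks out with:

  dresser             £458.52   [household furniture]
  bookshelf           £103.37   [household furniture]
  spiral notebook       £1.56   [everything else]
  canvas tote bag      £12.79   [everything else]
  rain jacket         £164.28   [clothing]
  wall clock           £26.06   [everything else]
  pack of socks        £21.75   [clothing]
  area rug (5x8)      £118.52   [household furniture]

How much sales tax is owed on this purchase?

£61.48

Dresser £458.52: household furniture → 5.5% + 0% local = 5.5% → £25.22
Bookshelf £103.37: household furniture → 5.5% + 0% local = 5.5% → £5.69
Spiral notebook £1.56: everything else → 10% + 0% local = 10% → £0.16
Canvas tote bag £12.79: everything else → 10% + 0% local = 10% → £1.28
Rain jacket £164.28: clothing → 8.25% + 2.5% local = 10.75% → £17.66
Wall clock £26.06: everything else → 10% + 0% local = 10% → £2.61
Pack of socks £21.75: clothing → 8.25% + 2.5% local = 10.75% → £2.34
Area rug (5x8) £118.52: household furniture → 5.5% + 0% local = 5.5% → £6.52
Total tax = £25.22 + £5.69 + £0.16 + £1.28 + £17.66 + £2.61 + £2.34 + £6.52 = £61.48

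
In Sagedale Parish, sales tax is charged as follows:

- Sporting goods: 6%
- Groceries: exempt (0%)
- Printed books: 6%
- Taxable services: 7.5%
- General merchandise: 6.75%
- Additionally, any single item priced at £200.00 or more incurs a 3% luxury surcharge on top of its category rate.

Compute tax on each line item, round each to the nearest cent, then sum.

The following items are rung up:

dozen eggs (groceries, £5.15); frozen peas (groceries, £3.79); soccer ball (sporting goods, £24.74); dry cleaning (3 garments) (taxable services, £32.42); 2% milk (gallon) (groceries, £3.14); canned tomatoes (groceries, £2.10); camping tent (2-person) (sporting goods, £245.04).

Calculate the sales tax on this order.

£25.96

Dozen eggs £5.15: groceries → 0% → £0.00
Frozen peas £3.79: groceries → 0% → £0.00
Soccer ball £24.74: sporting goods → 6% → £1.48
Dry cleaning (3 garments) £32.42: taxable services → 7.5% → £2.43
2% milk (gallon) £3.14: groceries → 0% → £0.00
Canned tomatoes £2.10: groceries → 0% → £0.00
Camping tent (2-person) £245.04: sporting goods → 6% + 3% surcharge = 9% → £22.05
Total tax = £1.48 + £2.43 + £22.05 = £25.96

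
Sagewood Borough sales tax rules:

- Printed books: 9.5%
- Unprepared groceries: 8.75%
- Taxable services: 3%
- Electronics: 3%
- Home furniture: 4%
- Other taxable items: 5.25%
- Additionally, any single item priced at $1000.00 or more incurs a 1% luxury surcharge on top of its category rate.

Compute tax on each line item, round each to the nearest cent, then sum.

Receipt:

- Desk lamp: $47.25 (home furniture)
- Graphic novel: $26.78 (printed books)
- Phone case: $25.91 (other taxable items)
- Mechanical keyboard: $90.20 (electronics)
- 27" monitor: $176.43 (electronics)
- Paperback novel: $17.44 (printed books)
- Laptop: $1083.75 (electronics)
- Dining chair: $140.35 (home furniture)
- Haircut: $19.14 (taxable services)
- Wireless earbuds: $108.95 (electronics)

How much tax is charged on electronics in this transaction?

$54.62

Mechanical keyboard $90.20: electronics → 3% → $2.71
27" monitor $176.43: electronics → 3% → $5.29
Laptop $1083.75: electronics → 3% + 1% surcharge = 4% → $43.35
Wireless earbuds $108.95: electronics → 3% → $3.27
Tax on electronics = $2.71 + $5.29 + $43.35 + $3.27 = $54.62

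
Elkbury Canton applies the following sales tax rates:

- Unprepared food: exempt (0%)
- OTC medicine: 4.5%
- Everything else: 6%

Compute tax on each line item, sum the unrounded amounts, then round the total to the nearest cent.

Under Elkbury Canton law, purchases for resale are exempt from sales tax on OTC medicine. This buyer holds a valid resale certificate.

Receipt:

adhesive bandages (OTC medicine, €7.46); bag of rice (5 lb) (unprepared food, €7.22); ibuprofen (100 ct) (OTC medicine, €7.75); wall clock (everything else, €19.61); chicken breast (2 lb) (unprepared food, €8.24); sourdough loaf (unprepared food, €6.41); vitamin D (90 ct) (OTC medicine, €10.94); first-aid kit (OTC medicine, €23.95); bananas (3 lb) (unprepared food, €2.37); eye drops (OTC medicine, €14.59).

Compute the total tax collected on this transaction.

€1.18

Adhesive bandages €7.46: OTC medicine, buyer-exempt → 0% → €0.00
Bag of rice (5 lb) €7.22: unprepared food → 0% → €0.00
Ibuprofen (100 ct) €7.75: OTC medicine, buyer-exempt → 0% → €0.00
Wall clock €19.61: everything else → 6% → €1.1766
Chicken breast (2 lb) €8.24: unprepared food → 0% → €0.00
Sourdough loaf €6.41: unprepared food → 0% → €0.00
Vitamin D (90 ct) €10.94: OTC medicine, buyer-exempt → 0% → €0.00
First-aid kit €23.95: OTC medicine, buyer-exempt → 0% → €0.00
Bananas (3 lb) €2.37: unprepared food → 0% → €0.00
Eye drops €14.59: OTC medicine, buyer-exempt → 0% → €0.00
Unrounded tax sum = €1.1766 → €1.18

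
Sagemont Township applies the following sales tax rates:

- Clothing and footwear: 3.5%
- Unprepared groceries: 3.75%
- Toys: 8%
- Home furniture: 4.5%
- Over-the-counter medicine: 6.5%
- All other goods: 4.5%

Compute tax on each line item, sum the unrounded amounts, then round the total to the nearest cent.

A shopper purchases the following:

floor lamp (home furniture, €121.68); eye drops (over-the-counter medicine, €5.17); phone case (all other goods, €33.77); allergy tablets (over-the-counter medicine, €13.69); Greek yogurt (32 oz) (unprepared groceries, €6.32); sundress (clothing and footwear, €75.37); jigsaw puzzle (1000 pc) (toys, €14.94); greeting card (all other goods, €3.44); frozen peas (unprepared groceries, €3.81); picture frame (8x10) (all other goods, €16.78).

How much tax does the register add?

Floor lamp €121.68: home furniture → 4.5% → €5.4756
Eye drops €5.17: over-the-counter medicine → 6.5% → €0.33605
Phone case €33.77: all other goods → 4.5% → €1.51965
Allergy tablets €13.69: over-the-counter medicine → 6.5% → €0.88985
Greek yogurt (32 oz) €6.32: unprepared groceries → 3.75% → €0.237
Sundress €75.37: clothing and footwear → 3.5% → €2.63795
Jigsaw puzzle (1000 pc) €14.94: toys → 8% → €1.1952
Greeting card €3.44: all other goods → 4.5% → €0.1548
Frozen peas €3.81: unprepared groceries → 3.75% → €0.142875
Picture frame (8x10) €16.78: all other goods → 4.5% → €0.7551
Unrounded tax sum = €13.344075 → €13.34

€13.34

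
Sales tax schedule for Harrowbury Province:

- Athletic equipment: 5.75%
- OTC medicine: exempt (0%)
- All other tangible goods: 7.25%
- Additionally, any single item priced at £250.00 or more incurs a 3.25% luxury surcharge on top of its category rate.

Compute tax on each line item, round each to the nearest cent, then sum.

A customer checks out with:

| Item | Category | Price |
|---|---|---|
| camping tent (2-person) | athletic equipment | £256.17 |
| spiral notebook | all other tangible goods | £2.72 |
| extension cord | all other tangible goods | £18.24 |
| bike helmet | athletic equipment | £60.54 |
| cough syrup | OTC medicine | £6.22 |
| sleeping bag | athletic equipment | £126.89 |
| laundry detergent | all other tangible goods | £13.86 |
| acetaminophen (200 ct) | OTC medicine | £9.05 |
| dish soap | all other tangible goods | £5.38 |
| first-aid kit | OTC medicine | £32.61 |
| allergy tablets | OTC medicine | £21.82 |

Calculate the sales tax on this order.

£36.75

Camping tent (2-person) £256.17: athletic equipment → 5.75% + 3.25% surcharge = 9% → £23.06
Spiral notebook £2.72: all other tangible goods → 7.25% → £0.20
Extension cord £18.24: all other tangible goods → 7.25% → £1.32
Bike helmet £60.54: athletic equipment → 5.75% → £3.48
Cough syrup £6.22: OTC medicine → 0% → £0.00
Sleeping bag £126.89: athletic equipment → 5.75% → £7.30
Laundry detergent £13.86: all other tangible goods → 7.25% → £1.00
Acetaminophen (200 ct) £9.05: OTC medicine → 0% → £0.00
Dish soap £5.38: all other tangible goods → 7.25% → £0.39
First-aid kit £32.61: OTC medicine → 0% → £0.00
Allergy tablets £21.82: OTC medicine → 0% → £0.00
Total tax = £23.06 + £0.20 + £1.32 + £3.48 + £7.30 + £1.00 + £0.39 = £36.75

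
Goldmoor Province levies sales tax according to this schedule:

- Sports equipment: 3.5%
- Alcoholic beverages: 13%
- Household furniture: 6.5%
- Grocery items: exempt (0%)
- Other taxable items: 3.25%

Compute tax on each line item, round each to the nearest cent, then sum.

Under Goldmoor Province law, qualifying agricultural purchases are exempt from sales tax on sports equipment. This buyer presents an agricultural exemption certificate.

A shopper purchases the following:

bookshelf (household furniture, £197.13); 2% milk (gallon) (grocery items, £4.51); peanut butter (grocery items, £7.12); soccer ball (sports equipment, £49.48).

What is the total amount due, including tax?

£271.05

Bookshelf £197.13: household furniture → 6.5% → £12.81
2% milk (gallon) £4.51: grocery items → 0% → £0.00
Peanut butter £7.12: grocery items → 0% → £0.00
Soccer ball £49.48: sports equipment, buyer-exempt → 0% → £0.00
Subtotal = £258.24; tax = £12.81; total due = £271.05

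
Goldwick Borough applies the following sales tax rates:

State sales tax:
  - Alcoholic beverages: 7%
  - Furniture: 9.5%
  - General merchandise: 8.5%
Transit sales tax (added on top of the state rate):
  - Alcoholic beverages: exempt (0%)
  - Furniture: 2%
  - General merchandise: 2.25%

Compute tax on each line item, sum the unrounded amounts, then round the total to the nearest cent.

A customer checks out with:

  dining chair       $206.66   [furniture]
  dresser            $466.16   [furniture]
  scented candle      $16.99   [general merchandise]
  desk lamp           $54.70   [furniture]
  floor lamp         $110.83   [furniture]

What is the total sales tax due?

Dining chair $206.66: furniture → 9.5% + 2% transit = 11.5% → $23.7659
Dresser $466.16: furniture → 9.5% + 2% transit = 11.5% → $53.6084
Scented candle $16.99: general merchandise → 8.5% + 2.25% transit = 10.75% → $1.826425
Desk lamp $54.70: furniture → 9.5% + 2% transit = 11.5% → $6.2905
Floor lamp $110.83: furniture → 9.5% + 2% transit = 11.5% → $12.74545
Unrounded tax sum = $98.236675 → $98.24

$98.24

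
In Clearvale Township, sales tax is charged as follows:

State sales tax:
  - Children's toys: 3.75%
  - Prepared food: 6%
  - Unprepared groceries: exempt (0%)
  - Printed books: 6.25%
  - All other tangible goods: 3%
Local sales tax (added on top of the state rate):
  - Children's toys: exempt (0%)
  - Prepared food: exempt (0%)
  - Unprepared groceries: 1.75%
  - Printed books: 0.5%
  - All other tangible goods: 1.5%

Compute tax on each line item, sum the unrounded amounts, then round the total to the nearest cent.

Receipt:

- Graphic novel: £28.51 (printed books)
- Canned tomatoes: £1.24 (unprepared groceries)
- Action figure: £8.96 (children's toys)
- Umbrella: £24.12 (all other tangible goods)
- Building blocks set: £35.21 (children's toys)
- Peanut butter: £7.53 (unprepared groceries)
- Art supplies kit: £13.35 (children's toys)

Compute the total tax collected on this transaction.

Graphic novel £28.51: printed books → 6.25% + 0.5% local = 6.75% → £1.924425
Canned tomatoes £1.24: unprepared groceries → 0% + 1.75% local = 1.75% → £0.0217
Action figure £8.96: children's toys → 3.75% + 0% local = 3.75% → £0.336
Umbrella £24.12: all other tangible goods → 3% + 1.5% local = 4.5% → £1.0854
Building blocks set £35.21: children's toys → 3.75% + 0% local = 3.75% → £1.320375
Peanut butter £7.53: unprepared groceries → 0% + 1.75% local = 1.75% → £0.131775
Art supplies kit £13.35: children's toys → 3.75% + 0% local = 3.75% → £0.500625
Unrounded tax sum = £5.3203 → £5.32

£5.32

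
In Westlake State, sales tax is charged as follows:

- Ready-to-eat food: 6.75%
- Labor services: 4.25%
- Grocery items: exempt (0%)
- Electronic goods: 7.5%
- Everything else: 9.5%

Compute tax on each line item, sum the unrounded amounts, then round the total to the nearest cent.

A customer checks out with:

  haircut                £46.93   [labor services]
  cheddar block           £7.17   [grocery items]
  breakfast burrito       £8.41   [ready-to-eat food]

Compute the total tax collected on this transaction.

£2.56

Haircut £46.93: labor services → 4.25% → £1.994525
Cheddar block £7.17: grocery items → 0% → £0.00
Breakfast burrito £8.41: ready-to-eat food → 6.75% → £0.567675
Unrounded tax sum = £2.5622 → £2.56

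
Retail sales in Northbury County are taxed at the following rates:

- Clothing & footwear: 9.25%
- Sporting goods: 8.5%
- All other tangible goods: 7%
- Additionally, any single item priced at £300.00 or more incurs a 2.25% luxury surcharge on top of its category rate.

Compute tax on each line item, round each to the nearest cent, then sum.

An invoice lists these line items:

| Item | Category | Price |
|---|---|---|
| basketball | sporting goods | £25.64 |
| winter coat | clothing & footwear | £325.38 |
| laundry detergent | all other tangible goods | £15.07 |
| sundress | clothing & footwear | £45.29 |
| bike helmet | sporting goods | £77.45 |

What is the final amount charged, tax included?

Basketball £25.64: sporting goods → 8.5% → £2.18
Winter coat £325.38: clothing & footwear → 9.25% + 2.25% surcharge = 11.5% → £37.42
Laundry detergent £15.07: all other tangible goods → 7% → £1.05
Sundress £45.29: clothing & footwear → 9.25% → £4.19
Bike helmet £77.45: sporting goods → 8.5% → £6.58
Subtotal = £488.83; tax = £51.42; total due = £540.25

£540.25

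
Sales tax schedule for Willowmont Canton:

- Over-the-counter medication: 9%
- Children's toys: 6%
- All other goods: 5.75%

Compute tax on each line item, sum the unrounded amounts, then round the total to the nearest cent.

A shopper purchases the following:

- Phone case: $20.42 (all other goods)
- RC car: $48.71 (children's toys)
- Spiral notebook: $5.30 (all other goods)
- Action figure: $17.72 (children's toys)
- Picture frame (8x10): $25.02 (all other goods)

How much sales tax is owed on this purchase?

Phone case $20.42: all other goods → 5.75% → $1.17415
RC car $48.71: children's toys → 6% → $2.9226
Spiral notebook $5.30: all other goods → 5.75% → $0.30475
Action figure $17.72: children's toys → 6% → $1.0632
Picture frame (8x10) $25.02: all other goods → 5.75% → $1.43865
Unrounded tax sum = $6.90335 → $6.90

$6.90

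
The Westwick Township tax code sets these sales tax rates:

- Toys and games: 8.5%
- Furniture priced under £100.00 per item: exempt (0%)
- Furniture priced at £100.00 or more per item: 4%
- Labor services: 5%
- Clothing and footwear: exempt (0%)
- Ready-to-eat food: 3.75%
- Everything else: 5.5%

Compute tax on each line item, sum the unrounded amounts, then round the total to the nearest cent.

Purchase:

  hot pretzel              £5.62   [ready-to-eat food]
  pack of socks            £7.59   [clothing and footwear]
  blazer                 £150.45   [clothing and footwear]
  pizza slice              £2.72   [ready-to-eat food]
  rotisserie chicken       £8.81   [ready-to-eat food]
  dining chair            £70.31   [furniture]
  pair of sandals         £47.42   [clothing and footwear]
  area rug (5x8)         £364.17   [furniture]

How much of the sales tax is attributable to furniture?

£14.57

Dining chair £70.31: furniture, under £100.00 → 0% → £0.00
Area rug (5x8) £364.17: furniture, £100.00 or more → 4% → £14.5668
Tax on furniture: unrounded sum = £14.5668 → £14.57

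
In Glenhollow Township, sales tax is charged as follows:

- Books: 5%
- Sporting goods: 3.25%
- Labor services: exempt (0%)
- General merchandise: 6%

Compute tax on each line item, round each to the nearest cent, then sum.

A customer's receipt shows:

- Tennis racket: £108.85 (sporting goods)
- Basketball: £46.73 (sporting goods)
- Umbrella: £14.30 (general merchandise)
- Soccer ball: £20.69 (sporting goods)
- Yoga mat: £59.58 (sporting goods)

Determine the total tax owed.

Tennis racket £108.85: sporting goods → 3.25% → £3.54
Basketball £46.73: sporting goods → 3.25% → £1.52
Umbrella £14.30: general merchandise → 6% → £0.86
Soccer ball £20.69: sporting goods → 3.25% → £0.67
Yoga mat £59.58: sporting goods → 3.25% → £1.94
Total tax = £3.54 + £1.52 + £0.86 + £0.67 + £1.94 = £8.53

£8.53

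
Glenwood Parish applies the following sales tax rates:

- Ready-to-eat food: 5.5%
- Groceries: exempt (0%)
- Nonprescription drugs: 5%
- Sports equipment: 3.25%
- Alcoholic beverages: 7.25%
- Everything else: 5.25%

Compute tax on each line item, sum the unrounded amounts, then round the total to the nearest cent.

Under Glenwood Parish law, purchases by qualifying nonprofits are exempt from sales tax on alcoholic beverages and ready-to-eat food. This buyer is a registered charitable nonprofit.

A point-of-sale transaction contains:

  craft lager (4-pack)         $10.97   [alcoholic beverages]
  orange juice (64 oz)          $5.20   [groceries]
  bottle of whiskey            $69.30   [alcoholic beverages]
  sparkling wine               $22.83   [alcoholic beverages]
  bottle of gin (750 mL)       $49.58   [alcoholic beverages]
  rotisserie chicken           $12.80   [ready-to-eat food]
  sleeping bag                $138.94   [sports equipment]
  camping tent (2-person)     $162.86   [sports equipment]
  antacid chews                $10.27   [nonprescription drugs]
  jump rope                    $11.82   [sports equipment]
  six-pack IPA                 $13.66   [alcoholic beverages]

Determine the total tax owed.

Craft lager (4-pack) $10.97: alcoholic beverages, buyer-exempt → 0% → $0.00
Orange juice (64 oz) $5.20: groceries → 0% → $0.00
Bottle of whiskey $69.30: alcoholic beverages, buyer-exempt → 0% → $0.00
Sparkling wine $22.83: alcoholic beverages, buyer-exempt → 0% → $0.00
Bottle of gin (750 mL) $49.58: alcoholic beverages, buyer-exempt → 0% → $0.00
Rotisserie chicken $12.80: ready-to-eat food, buyer-exempt → 0% → $0.00
Sleeping bag $138.94: sports equipment → 3.25% → $4.51555
Camping tent (2-person) $162.86: sports equipment → 3.25% → $5.29295
Antacid chews $10.27: nonprescription drugs → 5% → $0.5135
Jump rope $11.82: sports equipment → 3.25% → $0.38415
Six-pack IPA $13.66: alcoholic beverages, buyer-exempt → 0% → $0.00
Unrounded tax sum = $10.70615 → $10.71

$10.71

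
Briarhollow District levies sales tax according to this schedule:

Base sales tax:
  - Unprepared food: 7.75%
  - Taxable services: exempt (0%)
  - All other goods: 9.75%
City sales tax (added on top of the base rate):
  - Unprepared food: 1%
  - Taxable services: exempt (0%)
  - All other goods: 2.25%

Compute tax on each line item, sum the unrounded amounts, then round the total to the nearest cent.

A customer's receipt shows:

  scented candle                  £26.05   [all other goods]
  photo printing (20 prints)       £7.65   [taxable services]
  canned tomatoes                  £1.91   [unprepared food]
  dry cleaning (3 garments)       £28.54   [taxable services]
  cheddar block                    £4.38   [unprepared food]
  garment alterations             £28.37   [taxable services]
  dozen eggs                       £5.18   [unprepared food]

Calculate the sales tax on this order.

Scented candle £26.05: all other goods → 9.75% + 2.25% city = 12% → £3.126
Photo printing (20 prints) £7.65: taxable services → 0% + 0% city = 0% → £0.00
Canned tomatoes £1.91: unprepared food → 7.75% + 1% city = 8.75% → £0.167125
Dry cleaning (3 garments) £28.54: taxable services → 0% + 0% city = 0% → £0.00
Cheddar block £4.38: unprepared food → 7.75% + 1% city = 8.75% → £0.38325
Garment alterations £28.37: taxable services → 0% + 0% city = 0% → £0.00
Dozen eggs £5.18: unprepared food → 7.75% + 1% city = 8.75% → £0.45325
Unrounded tax sum = £4.129625 → £4.13

£4.13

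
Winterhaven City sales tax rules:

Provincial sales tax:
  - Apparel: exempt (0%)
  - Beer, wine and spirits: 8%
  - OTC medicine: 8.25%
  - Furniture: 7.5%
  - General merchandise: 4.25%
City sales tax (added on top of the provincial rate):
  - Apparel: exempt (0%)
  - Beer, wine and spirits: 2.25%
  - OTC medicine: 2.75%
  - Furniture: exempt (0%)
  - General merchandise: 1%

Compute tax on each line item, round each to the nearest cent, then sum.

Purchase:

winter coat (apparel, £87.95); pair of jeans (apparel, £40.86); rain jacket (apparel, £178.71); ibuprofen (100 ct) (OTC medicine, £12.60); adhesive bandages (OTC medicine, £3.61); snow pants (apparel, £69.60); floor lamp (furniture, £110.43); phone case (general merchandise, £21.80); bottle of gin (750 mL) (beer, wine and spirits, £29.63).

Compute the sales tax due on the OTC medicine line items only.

Ibuprofen (100 ct) £12.60: OTC medicine → 8.25% + 2.75% city = 11% → £1.39
Adhesive bandages £3.61: OTC medicine → 8.25% + 2.75% city = 11% → £0.40
Tax on OTC medicine = £1.39 + £0.40 = £1.79

£1.79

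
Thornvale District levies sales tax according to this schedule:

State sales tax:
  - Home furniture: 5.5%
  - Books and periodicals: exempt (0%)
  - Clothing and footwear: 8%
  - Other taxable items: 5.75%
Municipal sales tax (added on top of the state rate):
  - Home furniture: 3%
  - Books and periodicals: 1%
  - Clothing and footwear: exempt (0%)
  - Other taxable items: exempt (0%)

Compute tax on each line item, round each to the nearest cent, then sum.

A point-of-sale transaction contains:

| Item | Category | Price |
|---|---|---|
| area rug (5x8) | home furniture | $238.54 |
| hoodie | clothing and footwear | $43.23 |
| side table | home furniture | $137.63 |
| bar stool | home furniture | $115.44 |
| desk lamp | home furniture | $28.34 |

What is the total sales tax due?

$47.66

Area rug (5x8) $238.54: home furniture → 5.5% + 3% municipal = 8.5% → $20.28
Hoodie $43.23: clothing and footwear → 8% + 0% municipal = 8% → $3.46
Side table $137.63: home furniture → 5.5% + 3% municipal = 8.5% → $11.70
Bar stool $115.44: home furniture → 5.5% + 3% municipal = 8.5% → $9.81
Desk lamp $28.34: home furniture → 5.5% + 3% municipal = 8.5% → $2.41
Total tax = $20.28 + $3.46 + $11.70 + $9.81 + $2.41 = $47.66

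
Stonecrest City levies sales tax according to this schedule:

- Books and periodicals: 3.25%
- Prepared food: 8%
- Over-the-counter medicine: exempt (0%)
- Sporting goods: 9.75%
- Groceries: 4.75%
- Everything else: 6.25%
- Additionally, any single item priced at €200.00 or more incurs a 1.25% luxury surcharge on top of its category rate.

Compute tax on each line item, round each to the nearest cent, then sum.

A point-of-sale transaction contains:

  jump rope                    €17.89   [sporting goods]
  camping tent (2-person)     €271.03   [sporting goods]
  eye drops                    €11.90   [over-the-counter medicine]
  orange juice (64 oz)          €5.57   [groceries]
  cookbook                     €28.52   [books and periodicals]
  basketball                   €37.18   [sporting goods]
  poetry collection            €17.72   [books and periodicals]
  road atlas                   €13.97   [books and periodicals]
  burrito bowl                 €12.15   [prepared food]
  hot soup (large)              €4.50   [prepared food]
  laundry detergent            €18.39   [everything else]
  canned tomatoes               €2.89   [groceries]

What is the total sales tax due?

€40.02

Jump rope €17.89: sporting goods → 9.75% → €1.74
Camping tent (2-person) €271.03: sporting goods → 9.75% + 1.25% surcharge = 11% → €29.81
Eye drops €11.90: over-the-counter medicine → 0% → €0.00
Orange juice (64 oz) €5.57: groceries → 4.75% → €0.26
Cookbook €28.52: books and periodicals → 3.25% → €0.93
Basketball €37.18: sporting goods → 9.75% → €3.63
Poetry collection €17.72: books and periodicals → 3.25% → €0.58
Road atlas €13.97: books and periodicals → 3.25% → €0.45
Burrito bowl €12.15: prepared food → 8% → €0.97
Hot soup (large) €4.50: prepared food → 8% → €0.36
Laundry detergent €18.39: everything else → 6.25% → €1.15
Canned tomatoes €2.89: groceries → 4.75% → €0.14
Total tax = €1.74 + €29.81 + €0.26 + €0.93 + €3.63 + €0.58 + €0.45 + €0.97 + €0.36 + €1.15 + €0.14 = €40.02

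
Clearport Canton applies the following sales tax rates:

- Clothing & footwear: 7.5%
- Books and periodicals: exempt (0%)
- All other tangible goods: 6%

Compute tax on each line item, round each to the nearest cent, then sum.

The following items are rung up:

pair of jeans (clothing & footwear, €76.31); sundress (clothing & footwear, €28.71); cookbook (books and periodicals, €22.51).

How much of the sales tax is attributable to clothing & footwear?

Pair of jeans €76.31: clothing & footwear → 7.5% → €5.72
Sundress €28.71: clothing & footwear → 7.5% → €2.15
Tax on clothing & footwear = €5.72 + €2.15 = €7.87

€7.87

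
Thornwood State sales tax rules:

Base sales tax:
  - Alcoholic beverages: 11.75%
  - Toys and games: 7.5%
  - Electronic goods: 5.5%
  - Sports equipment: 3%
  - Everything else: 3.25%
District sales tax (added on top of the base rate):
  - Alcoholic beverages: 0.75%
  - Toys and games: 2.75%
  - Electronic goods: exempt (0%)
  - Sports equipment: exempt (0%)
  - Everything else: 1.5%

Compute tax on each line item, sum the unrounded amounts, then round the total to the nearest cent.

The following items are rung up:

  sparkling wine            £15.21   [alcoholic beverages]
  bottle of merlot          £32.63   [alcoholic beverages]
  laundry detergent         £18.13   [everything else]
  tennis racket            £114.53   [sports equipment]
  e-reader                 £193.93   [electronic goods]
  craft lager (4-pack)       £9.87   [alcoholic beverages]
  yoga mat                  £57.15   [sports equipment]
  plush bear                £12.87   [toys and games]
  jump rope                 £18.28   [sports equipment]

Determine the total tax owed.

Sparkling wine £15.21: alcoholic beverages → 11.75% + 0.75% district = 12.5% → £1.90125
Bottle of merlot £32.63: alcoholic beverages → 11.75% + 0.75% district = 12.5% → £4.07875
Laundry detergent £18.13: everything else → 3.25% + 1.5% district = 4.75% → £0.861175
Tennis racket £114.53: sports equipment → 3% + 0% district = 3% → £3.4359
E-reader £193.93: electronic goods → 5.5% + 0% district = 5.5% → £10.66615
Craft lager (4-pack) £9.87: alcoholic beverages → 11.75% + 0.75% district = 12.5% → £1.23375
Yoga mat £57.15: sports equipment → 3% + 0% district = 3% → £1.7145
Plush bear £12.87: toys and games → 7.5% + 2.75% district = 10.25% → £1.319175
Jump rope £18.28: sports equipment → 3% + 0% district = 3% → £0.5484
Unrounded tax sum = £25.75905 → £25.76

£25.76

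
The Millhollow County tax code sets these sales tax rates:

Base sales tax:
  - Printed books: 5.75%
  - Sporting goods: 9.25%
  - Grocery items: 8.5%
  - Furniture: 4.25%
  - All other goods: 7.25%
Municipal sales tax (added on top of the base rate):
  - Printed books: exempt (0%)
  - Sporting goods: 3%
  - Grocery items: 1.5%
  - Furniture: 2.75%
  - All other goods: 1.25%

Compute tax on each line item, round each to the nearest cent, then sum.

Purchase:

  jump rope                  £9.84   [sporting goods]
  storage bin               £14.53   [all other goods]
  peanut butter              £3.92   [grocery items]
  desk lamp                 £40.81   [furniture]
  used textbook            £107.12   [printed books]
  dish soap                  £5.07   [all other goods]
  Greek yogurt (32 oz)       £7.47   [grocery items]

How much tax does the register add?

£13.04

Jump rope £9.84: sporting goods → 9.25% + 3% municipal = 12.25% → £1.21
Storage bin £14.53: all other goods → 7.25% + 1.25% municipal = 8.5% → £1.24
Peanut butter £3.92: grocery items → 8.5% + 1.5% municipal = 10% → £0.39
Desk lamp £40.81: furniture → 4.25% + 2.75% municipal = 7% → £2.86
Used textbook £107.12: printed books → 5.75% + 0% municipal = 5.75% → £6.16
Dish soap £5.07: all other goods → 7.25% + 1.25% municipal = 8.5% → £0.43
Greek yogurt (32 oz) £7.47: grocery items → 8.5% + 1.5% municipal = 10% → £0.75
Total tax = £1.21 + £1.24 + £0.39 + £2.86 + £6.16 + £0.43 + £0.75 = £13.04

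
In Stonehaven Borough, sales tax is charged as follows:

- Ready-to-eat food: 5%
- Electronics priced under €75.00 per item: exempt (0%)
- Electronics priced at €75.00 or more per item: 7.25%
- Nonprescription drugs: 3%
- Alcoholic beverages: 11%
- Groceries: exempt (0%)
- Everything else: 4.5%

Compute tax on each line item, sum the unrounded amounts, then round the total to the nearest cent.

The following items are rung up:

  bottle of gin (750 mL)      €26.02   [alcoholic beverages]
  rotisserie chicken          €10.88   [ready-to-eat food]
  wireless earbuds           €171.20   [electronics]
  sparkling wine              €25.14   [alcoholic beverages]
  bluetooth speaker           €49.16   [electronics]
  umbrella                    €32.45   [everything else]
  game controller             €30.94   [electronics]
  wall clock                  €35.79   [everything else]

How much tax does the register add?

€21.65

Bottle of gin (750 mL) €26.02: alcoholic beverages → 11% → €2.8622
Rotisserie chicken €10.88: ready-to-eat food → 5% → €0.544
Wireless earbuds €171.20: electronics, €75.00 or more → 7.25% → €12.412
Sparkling wine €25.14: alcoholic beverages → 11% → €2.7654
Bluetooth speaker €49.16: electronics, under €75.00 → 0% → €0.00
Umbrella €32.45: everything else → 4.5% → €1.46025
Game controller €30.94: electronics, under €75.00 → 0% → €0.00
Wall clock €35.79: everything else → 4.5% → €1.61055
Unrounded tax sum = €21.6544 → €21.65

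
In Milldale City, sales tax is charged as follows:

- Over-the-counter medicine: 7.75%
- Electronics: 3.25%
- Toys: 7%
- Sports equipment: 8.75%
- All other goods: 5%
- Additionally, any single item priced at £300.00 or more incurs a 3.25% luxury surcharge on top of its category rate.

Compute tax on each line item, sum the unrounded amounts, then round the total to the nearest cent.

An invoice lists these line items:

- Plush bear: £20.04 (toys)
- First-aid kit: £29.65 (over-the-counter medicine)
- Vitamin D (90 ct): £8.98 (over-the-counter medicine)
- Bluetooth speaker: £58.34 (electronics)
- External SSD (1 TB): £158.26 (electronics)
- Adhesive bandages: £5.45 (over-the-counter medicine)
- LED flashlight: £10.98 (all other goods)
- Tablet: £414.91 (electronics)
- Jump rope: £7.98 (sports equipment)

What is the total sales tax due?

£40.07

Plush bear £20.04: toys → 7% → £1.4028
First-aid kit £29.65: over-the-counter medicine → 7.75% → £2.297875
Vitamin D (90 ct) £8.98: over-the-counter medicine → 7.75% → £0.69595
Bluetooth speaker £58.34: electronics → 3.25% → £1.89605
External SSD (1 TB) £158.26: electronics → 3.25% → £5.14345
Adhesive bandages £5.45: over-the-counter medicine → 7.75% → £0.422375
LED flashlight £10.98: all other goods → 5% → £0.549
Tablet £414.91: electronics → 3.25% + 3.25% surcharge = 6.5% → £26.96915
Jump rope £7.98: sports equipment → 8.75% → £0.69825
Unrounded tax sum = £40.0749 → £40.07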